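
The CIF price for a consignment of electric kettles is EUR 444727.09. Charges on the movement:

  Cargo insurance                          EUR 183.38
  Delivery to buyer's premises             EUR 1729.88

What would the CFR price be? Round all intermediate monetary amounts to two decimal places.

CFR price: EUR 444543.71

Not relevant to the conversion: delivery — on the buyer under both terms; not part of either seller's price.
From CIF to CFR, the seller no longer bears: insurance.
CFR price = 444727.09 − 183.38 = 444543.71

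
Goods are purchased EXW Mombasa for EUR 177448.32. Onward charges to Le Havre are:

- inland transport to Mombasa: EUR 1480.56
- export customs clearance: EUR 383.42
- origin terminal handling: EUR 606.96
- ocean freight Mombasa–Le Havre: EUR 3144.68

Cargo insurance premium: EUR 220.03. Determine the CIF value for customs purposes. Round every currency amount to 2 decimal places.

CIF value: EUR 183283.97

CIF = EXW price + pre-shipment costs + freight + insurance
CIF = 177448.32 + 1480.56 + 383.42 + 606.96 + 3144.68 + 220.03 = 183283.97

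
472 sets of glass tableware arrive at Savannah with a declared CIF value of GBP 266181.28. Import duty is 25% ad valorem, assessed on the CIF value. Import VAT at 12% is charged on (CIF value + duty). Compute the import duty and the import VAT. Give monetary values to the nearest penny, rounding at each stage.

Import duty = 266181.28 × 25% = 66545.32
VAT base = CIF + duty = 266181.28 + 66545.32 = 332726.60
Import VAT = 332726.60 × 12% = 39927.19

Import duty: GBP 66545.32; import VAT: GBP 39927.19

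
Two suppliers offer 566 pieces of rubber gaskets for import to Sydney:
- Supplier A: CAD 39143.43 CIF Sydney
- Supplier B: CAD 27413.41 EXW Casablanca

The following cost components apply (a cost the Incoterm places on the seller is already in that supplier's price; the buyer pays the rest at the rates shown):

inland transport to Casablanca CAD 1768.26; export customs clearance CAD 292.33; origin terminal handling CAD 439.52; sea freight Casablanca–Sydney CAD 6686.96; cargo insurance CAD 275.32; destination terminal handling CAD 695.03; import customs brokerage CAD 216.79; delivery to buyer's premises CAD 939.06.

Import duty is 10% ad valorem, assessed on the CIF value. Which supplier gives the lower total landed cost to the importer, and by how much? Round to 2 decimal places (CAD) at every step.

Supplier B is cheaper by CAD 2494.39

Supplier A (CIF):
The CIF price already equals the CIF value: 39143.43
Import duty = 39143.43 × 10% = 3914.34
Buyer bears (A): 695.03 + 216.79 + 939.06 = 1850.88
Landed cost (A) = invoice 39143.43 + 1850.88 + duty 3914.34 = 44908.65
Supplier B (EXW):
CIF value = EXW price + inland to port + export clearance + origin terminal + freight + insurance = 27413.41 + 1768.26 + 292.33 + 439.52 + 6686.96 + 275.32 = 36875.80
Import duty = 36875.80 × 10% = 3687.58
Buyer bears (B): 1768.26 + 292.33 + 439.52 + 6686.96 + 275.32 + 695.03 + 216.79 + 939.06 = 11313.27
Landed cost (B) = invoice 27413.41 + 11313.27 + duty 3687.58 = 42414.26
Difference = |44908.65 − 42414.26| = 2494.39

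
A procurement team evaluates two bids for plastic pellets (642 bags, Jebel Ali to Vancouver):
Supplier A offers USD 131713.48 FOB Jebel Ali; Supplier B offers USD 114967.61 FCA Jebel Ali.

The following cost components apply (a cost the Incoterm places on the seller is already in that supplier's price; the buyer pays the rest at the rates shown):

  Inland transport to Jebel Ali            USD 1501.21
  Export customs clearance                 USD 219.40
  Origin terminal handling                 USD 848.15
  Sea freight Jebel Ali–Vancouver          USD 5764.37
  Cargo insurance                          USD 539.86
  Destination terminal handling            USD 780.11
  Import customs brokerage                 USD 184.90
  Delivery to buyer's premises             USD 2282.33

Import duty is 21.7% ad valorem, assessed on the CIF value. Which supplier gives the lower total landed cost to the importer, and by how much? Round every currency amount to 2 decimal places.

Supplier A (FOB):
CIF value = FOB price + freight + insurance = 131713.48 + 5764.37 + 539.86 = 138017.71
Import duty = 138017.71 × 21.7% = 29949.84
Buyer bears (A): 5764.37 + 539.86 + 780.11 + 184.90 + 2282.33 = 9551.57
Landed cost (A) = invoice 131713.48 + 9551.57 + duty 29949.84 = 171214.89
Supplier B (FCA):
CIF value = FCA price + origin terminal + freight + insurance = 114967.61 + 848.15 + 5764.37 + 539.86 = 122119.99
Import duty = 122119.99 × 21.7% = 26500.04
Buyer bears (B): 848.15 + 5764.37 + 539.86 + 780.11 + 184.90 + 2282.33 = 10399.72
Landed cost (B) = invoice 114967.61 + 10399.72 + duty 26500.04 = 151867.37
Difference = |171214.89 − 151867.37| = 19347.52

Supplier B is cheaper by USD 19347.52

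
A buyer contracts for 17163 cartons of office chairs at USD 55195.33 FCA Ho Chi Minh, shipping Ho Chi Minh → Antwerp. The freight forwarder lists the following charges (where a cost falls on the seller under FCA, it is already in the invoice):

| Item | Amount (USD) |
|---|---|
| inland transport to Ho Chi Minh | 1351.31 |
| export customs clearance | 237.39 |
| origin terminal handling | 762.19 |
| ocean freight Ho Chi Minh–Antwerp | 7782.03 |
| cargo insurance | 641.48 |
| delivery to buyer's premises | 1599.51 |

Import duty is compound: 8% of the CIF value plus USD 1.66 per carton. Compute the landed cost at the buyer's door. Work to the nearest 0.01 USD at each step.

Total landed cost: USD 99621.60

FCA: the seller delivers export-cleared goods to the carrier; the buyer bears costs from that point.
Already in the invoice (seller's account under FCA): inland to port, export clearance — exclude.
CIF value = FCA price + origin terminal + freight + insurance = 55195.33 + 762.19 + 7782.03 + 641.48 = 64381.03
Ad valorem component: 64381.03 × 8% = 5150.48
Specific component: 17163 × 1.66 = 28490.58
Import duty = 5150.48 + 28490.58 = 33641.06
Buyer bears: origin terminal 762.19 + freight 7782.03 + insurance 641.48 + delivery 1599.51 + duty 33641.06 = 44426.27
Landed cost = invoice 55195.33 + 44426.27 = 99621.60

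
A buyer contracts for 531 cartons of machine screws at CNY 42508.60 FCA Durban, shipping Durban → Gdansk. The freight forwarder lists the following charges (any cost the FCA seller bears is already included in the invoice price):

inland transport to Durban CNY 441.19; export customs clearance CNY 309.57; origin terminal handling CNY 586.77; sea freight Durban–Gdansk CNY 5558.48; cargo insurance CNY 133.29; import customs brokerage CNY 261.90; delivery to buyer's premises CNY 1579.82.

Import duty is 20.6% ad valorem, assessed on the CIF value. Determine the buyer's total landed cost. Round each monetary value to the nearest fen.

Total landed cost: CNY 60679.01

FCA: the seller delivers export-cleared goods to the carrier; the buyer bears costs from that point.
Already in the invoice (seller's account under FCA): inland to port, export clearance — exclude.
CIF value = FCA price + origin terminal + freight + insurance = 42508.60 + 586.77 + 5558.48 + 133.29 = 48787.14
Import duty = 48787.14 × 20.6% = 10050.15
Buyer bears: origin terminal 586.77 + freight 5558.48 + insurance 133.29 + brokerage 261.90 + delivery 1579.82 + duty 10050.15 = 18170.41
Landed cost = invoice 42508.60 + 18170.41 = 60679.01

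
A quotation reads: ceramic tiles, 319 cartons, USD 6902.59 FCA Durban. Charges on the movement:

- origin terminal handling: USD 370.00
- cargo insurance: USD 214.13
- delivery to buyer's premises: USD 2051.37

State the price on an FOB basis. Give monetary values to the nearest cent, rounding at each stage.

FOB price: USD 7272.59

Not relevant to the conversion: insurance, delivery — on the buyer under both terms; not part of either seller's price.
From FCA to FOB, the seller additionally bears: origin terminal.
FOB price = 6902.59 + 370.00 = 7272.59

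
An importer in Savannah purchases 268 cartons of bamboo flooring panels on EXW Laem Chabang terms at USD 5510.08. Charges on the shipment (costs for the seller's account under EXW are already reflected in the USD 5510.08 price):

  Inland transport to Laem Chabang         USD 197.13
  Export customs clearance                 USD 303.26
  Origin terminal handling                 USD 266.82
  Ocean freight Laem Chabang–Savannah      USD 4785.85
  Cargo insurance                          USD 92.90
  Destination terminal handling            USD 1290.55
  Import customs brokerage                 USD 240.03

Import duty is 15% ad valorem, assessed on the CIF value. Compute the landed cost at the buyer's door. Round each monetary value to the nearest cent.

EXW: the seller makes goods available at their premises; the buyer bears all onward costs.
CIF value = EXW price + inland to port + export clearance + origin terminal + freight + insurance = 5510.08 + 197.13 + 303.26 + 266.82 + 4785.85 + 92.90 = 11156.04
Import duty = 11156.04 × 15% = 1673.41
Buyer bears: inland to port 197.13 + export clearance 303.26 + origin terminal 266.82 + freight 4785.85 + insurance 92.90 + destination terminal 1290.55 + brokerage 240.03 + duty 1673.41 = 8849.95
Landed cost = invoice 5510.08 + 8849.95 = 14360.03

Total landed cost: USD 14360.03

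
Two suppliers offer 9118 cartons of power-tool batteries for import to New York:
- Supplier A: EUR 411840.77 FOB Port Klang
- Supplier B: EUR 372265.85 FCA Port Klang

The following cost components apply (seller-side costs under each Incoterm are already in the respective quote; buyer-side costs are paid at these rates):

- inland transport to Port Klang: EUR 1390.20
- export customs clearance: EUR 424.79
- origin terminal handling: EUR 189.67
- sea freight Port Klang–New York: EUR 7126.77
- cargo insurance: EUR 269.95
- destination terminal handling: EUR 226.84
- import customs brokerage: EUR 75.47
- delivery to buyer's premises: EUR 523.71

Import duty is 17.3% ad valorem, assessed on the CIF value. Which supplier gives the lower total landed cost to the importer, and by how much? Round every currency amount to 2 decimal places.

Supplier B is cheaper by EUR 46198.90

Supplier A (FOB):
CIF value = FOB price + freight + insurance = 411840.77 + 7126.77 + 269.95 = 419237.49
Import duty = 419237.49 × 17.3% = 72528.09
Buyer bears (A): 7126.77 + 269.95 + 226.84 + 75.47 + 523.71 = 8222.74
Landed cost (A) = invoice 411840.77 + 8222.74 + duty 72528.09 = 492591.60
Supplier B (FCA):
CIF value = FCA price + origin terminal + freight + insurance = 372265.85 + 189.67 + 7126.77 + 269.95 = 379852.24
Import duty = 379852.24 × 17.3% = 65714.44
Buyer bears (B): 189.67 + 7126.77 + 269.95 + 226.84 + 75.47 + 523.71 = 8412.41
Landed cost (B) = invoice 372265.85 + 8412.41 + duty 65714.44 = 446392.70
Difference = |492591.60 − 446392.70| = 46198.90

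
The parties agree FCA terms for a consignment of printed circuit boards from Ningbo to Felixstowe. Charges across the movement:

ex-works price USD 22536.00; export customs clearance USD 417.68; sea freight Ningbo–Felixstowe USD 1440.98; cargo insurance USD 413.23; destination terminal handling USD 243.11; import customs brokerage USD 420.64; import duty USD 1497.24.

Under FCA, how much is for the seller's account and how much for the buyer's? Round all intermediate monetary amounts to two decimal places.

FCA: the seller delivers export-cleared goods to the carrier; the buyer bears costs from that point.
Seller's account: goods 22536.00 + export clearance 417.68 = 22953.68
Buyer's account: freight 1440.98 + insurance 413.23 + destination terminal 243.11 + brokerage 420.64 + duty 1497.24 = 4015.20

Seller: USD 22953.68; buyer: USD 4015.20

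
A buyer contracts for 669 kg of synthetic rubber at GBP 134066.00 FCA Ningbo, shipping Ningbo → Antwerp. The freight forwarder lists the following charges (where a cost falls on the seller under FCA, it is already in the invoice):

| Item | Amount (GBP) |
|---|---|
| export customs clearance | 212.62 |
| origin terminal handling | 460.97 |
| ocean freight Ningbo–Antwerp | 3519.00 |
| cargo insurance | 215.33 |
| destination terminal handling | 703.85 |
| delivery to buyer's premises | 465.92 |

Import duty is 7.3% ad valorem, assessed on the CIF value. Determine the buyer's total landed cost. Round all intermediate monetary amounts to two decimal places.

FCA: the seller delivers export-cleared goods to the carrier; the buyer bears costs from that point.
Already in the invoice (seller's account under FCA): export clearance — exclude.
CIF value = FCA price + origin terminal + freight + insurance = 134066.00 + 460.97 + 3519.00 + 215.33 = 138261.30
Import duty = 138261.30 × 7.3% = 10093.07
Buyer bears: origin terminal 460.97 + freight 3519.00 + insurance 215.33 + destination terminal 703.85 + delivery 465.92 + duty 10093.07 = 15458.14
Landed cost = invoice 134066.00 + 15458.14 = 149524.14

Total landed cost: GBP 149524.14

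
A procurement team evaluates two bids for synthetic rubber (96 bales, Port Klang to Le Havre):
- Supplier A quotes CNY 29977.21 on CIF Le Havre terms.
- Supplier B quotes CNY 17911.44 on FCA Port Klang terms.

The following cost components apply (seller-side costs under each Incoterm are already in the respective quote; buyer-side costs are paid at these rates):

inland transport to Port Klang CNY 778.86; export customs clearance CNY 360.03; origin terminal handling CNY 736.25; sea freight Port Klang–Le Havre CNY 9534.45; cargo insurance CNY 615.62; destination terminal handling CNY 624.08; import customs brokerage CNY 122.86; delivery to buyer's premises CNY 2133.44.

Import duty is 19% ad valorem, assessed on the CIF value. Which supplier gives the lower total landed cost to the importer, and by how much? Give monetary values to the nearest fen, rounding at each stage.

Supplier A (CIF):
The CIF price already equals the CIF value: 29977.21
Import duty = 29977.21 × 19% = 5695.67
Buyer bears (A): 624.08 + 122.86 + 2133.44 = 2880.38
Landed cost (A) = invoice 29977.21 + 2880.38 + duty 5695.67 = 38553.26
Supplier B (FCA):
CIF value = FCA price + origin terminal + freight + insurance = 17911.44 + 736.25 + 9534.45 + 615.62 = 28797.76
Import duty = 28797.76 × 19% = 5471.57
Buyer bears (B): 736.25 + 9534.45 + 615.62 + 624.08 + 122.86 + 2133.44 = 13766.70
Landed cost (B) = invoice 17911.44 + 13766.70 + duty 5471.57 = 37149.71
Difference = |38553.26 − 37149.71| = 1403.55

Supplier B is cheaper by CNY 1403.55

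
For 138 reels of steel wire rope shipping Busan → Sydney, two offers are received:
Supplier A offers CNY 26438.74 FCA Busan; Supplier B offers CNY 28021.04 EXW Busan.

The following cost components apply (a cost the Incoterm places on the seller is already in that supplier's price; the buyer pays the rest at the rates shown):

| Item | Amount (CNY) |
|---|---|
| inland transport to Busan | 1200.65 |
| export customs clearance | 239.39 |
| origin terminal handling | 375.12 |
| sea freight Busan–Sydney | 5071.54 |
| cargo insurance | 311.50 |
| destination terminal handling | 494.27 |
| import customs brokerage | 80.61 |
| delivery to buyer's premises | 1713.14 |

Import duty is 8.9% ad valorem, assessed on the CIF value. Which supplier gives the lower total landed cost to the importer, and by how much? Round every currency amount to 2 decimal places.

Supplier A (FCA):
CIF value = FCA price + origin terminal + freight + insurance = 26438.74 + 375.12 + 5071.54 + 311.50 = 32196.90
Import duty = 32196.90 × 8.9% = 2865.52
Buyer bears (A): 375.12 + 5071.54 + 311.50 + 494.27 + 80.61 + 1713.14 = 8046.18
Landed cost (A) = invoice 26438.74 + 8046.18 + duty 2865.52 = 37350.44
Supplier B (EXW):
CIF value = EXW price + inland to port + export clearance + origin terminal + freight + insurance = 28021.04 + 1200.65 + 239.39 + 375.12 + 5071.54 + 311.50 = 35219.24
Import duty = 35219.24 × 8.9% = 3134.51
Buyer bears (B): 1200.65 + 239.39 + 375.12 + 5071.54 + 311.50 + 494.27 + 80.61 + 1713.14 = 9486.22
Landed cost (B) = invoice 28021.04 + 9486.22 + duty 3134.51 = 40641.77
Difference = |37350.44 − 40641.77| = 3291.33

Supplier A is cheaper by CNY 3291.33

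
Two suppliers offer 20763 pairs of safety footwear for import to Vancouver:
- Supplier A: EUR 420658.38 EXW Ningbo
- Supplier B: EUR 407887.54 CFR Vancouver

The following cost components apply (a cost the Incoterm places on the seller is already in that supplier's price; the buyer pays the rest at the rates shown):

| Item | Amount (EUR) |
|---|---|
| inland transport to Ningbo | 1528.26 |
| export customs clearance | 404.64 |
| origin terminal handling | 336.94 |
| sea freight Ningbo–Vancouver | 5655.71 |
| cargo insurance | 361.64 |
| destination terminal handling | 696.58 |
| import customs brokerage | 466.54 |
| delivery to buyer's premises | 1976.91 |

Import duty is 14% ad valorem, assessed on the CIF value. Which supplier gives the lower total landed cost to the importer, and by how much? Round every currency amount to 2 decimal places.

Supplier B is cheaper by EUR 23593.88

Supplier A (EXW):
CIF value = EXW price + inland to port + export clearance + origin terminal + freight + insurance = 420658.38 + 1528.26 + 404.64 + 336.94 + 5655.71 + 361.64 = 428945.57
Import duty = 428945.57 × 14% = 60052.38
Buyer bears (A): 1528.26 + 404.64 + 336.94 + 5655.71 + 361.64 + 696.58 + 466.54 + 1976.91 = 11427.22
Landed cost (A) = invoice 420658.38 + 11427.22 + duty 60052.38 = 492137.98
Supplier B (CFR):
CIF value = CFR price + insurance = 407887.54 + 361.64 = 408249.18
Import duty = 408249.18 × 14% = 57154.89
Buyer bears (B): 361.64 + 696.58 + 466.54 + 1976.91 = 3501.67
Landed cost (B) = invoice 407887.54 + 3501.67 + duty 57154.89 = 468544.10
Difference = |492137.98 − 468544.10| = 23593.88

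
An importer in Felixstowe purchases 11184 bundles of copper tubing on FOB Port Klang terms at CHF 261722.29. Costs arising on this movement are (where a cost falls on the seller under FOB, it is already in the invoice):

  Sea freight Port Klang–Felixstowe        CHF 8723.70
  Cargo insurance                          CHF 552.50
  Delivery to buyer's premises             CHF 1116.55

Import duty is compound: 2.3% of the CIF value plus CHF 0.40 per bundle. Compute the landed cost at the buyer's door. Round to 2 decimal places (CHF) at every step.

FOB: the seller bears costs until goods are on board at the origin port; the buyer bears freight, insurance and all costs thereafter.
CIF value = FOB price + freight + insurance = 261722.29 + 8723.70 + 552.50 = 270998.49
Ad valorem component: 270998.49 × 2.3% = 6232.97
Specific component: 11184 × 0.40 = 4473.60
Import duty = 6232.97 + 4473.60 = 10706.57
Buyer bears: freight 8723.70 + insurance 552.50 + delivery 1116.55 + duty 10706.57 = 21099.32
Landed cost = invoice 261722.29 + 21099.32 = 282821.61

Total landed cost: CHF 282821.61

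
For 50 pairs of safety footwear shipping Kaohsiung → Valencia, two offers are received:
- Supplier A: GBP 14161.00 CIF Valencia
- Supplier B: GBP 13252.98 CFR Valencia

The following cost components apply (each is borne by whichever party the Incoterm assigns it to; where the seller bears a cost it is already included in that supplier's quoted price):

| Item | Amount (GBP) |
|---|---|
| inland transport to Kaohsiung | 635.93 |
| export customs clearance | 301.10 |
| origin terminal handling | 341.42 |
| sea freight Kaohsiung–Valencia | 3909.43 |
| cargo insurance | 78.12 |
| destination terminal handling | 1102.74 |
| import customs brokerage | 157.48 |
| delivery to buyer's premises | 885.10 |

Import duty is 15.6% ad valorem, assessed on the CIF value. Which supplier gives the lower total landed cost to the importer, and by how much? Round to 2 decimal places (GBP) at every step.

Supplier B is cheaper by GBP 959.37

Supplier A (CIF):
The CIF price already equals the CIF value: 14161.00
Import duty = 14161.00 × 15.6% = 2209.12
Buyer bears (A): 1102.74 + 157.48 + 885.10 = 2145.32
Landed cost (A) = invoice 14161.00 + 2145.32 + duty 2209.12 = 18515.44
Supplier B (CFR):
CIF value = CFR price + insurance = 13252.98 + 78.12 = 13331.10
Import duty = 13331.10 × 15.6% = 2079.65
Buyer bears (B): 78.12 + 1102.74 + 157.48 + 885.10 = 2223.44
Landed cost (B) = invoice 13252.98 + 2223.44 + duty 2079.65 = 17556.07
Difference = |18515.44 − 17556.07| = 959.37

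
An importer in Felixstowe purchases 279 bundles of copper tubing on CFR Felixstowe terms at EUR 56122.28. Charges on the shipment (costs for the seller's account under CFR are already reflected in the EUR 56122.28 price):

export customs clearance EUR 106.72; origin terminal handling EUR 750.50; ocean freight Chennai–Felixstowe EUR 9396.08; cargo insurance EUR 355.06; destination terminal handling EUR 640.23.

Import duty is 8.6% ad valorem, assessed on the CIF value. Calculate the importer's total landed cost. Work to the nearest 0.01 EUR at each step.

Total landed cost: EUR 61974.62

CFR: the seller pays costs through ocean freight to the destination port, but not insurance.
Already in the invoice (seller's account under CFR): export clearance, origin terminal, freight — exclude.
CIF value = CFR price + insurance = 56122.28 + 355.06 = 56477.34
Import duty = 56477.34 × 8.6% = 4857.05
Buyer bears: insurance 355.06 + destination terminal 640.23 + duty 4857.05 = 5852.34
Landed cost = invoice 56122.28 + 5852.34 = 61974.62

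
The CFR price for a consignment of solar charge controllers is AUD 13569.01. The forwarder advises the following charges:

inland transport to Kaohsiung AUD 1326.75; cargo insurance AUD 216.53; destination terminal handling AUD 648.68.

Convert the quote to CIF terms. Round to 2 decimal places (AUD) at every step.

CIF price: AUD 13785.54

Not relevant to the conversion: inland to port — on the seller under both CFR and CIF; already in the CFR price and stays in the CIF price. destination terminal — on the buyer under both terms; not part of either seller's price.
From CFR to CIF, the seller additionally bears: insurance.
CIF price = 13569.01 + 216.53 = 13785.54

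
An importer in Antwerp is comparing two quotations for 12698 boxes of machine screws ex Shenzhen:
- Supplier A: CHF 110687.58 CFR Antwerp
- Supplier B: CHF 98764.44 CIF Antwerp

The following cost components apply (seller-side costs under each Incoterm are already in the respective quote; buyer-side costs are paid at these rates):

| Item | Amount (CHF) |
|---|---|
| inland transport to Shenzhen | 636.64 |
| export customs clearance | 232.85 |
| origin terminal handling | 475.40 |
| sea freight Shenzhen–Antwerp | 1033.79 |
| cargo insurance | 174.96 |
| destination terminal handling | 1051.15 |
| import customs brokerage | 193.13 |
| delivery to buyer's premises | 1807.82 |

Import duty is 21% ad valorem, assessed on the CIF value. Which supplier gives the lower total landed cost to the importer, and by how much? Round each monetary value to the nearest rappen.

Supplier B is cheaper by CHF 14638.70

Supplier A (CFR):
CIF value = CFR price + insurance = 110687.58 + 174.96 = 110862.54
Import duty = 110862.54 × 21% = 23281.13
Buyer bears (A): 174.96 + 1051.15 + 193.13 + 1807.82 = 3227.06
Landed cost (A) = invoice 110687.58 + 3227.06 + duty 23281.13 = 137195.77
Supplier B (CIF):
The CIF price already equals the CIF value: 98764.44
Import duty = 98764.44 × 21% = 20740.53
Buyer bears (B): 1051.15 + 193.13 + 1807.82 = 3052.10
Landed cost (B) = invoice 98764.44 + 3052.10 + duty 20740.53 = 122557.07
Difference = |137195.77 − 122557.07| = 14638.70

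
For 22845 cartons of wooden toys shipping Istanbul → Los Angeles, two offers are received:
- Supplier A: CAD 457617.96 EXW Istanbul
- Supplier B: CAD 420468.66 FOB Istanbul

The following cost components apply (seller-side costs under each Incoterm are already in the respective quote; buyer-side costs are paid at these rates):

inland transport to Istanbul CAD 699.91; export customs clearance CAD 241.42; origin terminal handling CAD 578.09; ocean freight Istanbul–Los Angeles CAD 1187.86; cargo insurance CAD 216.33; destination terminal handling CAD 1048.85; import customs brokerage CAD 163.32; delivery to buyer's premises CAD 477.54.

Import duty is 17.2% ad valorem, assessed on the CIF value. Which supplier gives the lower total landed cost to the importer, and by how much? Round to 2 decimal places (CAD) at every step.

Supplier B is cheaper by CAD 45319.74

Supplier A (EXW):
CIF value = EXW price + inland to port + export clearance + origin terminal + freight + insurance = 457617.96 + 699.91 + 241.42 + 578.09 + 1187.86 + 216.33 = 460541.57
Import duty = 460541.57 × 17.2% = 79213.15
Buyer bears (A): 699.91 + 241.42 + 578.09 + 1187.86 + 216.33 + 1048.85 + 163.32 + 477.54 = 4613.32
Landed cost (A) = invoice 457617.96 + 4613.32 + duty 79213.15 = 541444.43
Supplier B (FOB):
CIF value = FOB price + freight + insurance = 420468.66 + 1187.86 + 216.33 = 421872.85
Import duty = 421872.85 × 17.2% = 72562.13
Buyer bears (B): 1187.86 + 216.33 + 1048.85 + 163.32 + 477.54 = 3093.90
Landed cost (B) = invoice 420468.66 + 3093.90 + duty 72562.13 = 496124.69
Difference = |541444.43 − 496124.69| = 45319.74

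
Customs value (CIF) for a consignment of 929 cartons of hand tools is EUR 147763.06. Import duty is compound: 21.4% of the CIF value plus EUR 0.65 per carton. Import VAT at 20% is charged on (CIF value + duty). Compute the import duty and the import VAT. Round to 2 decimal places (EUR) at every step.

Ad valorem component: 147763.06 × 21.4% = 31621.29
Specific component: 929 × 0.65 = 603.85
Import duty = 31621.29 + 603.85 = 32225.14
VAT base = CIF + duty = 147763.06 + 32225.14 = 179988.20
Import VAT = 179988.20 × 20% = 35997.64

Import duty: EUR 32225.14; import VAT: EUR 35997.64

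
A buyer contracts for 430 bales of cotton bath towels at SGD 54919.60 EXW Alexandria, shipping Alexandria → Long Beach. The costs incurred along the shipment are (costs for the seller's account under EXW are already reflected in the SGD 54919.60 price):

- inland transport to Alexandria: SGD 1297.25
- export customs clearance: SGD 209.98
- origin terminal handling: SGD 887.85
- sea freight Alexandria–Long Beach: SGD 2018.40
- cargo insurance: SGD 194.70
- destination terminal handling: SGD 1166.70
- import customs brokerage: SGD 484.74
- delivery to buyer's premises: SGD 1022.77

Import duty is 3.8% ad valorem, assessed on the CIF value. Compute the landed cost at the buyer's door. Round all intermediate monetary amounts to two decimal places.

Total landed cost: SGD 64464.05

EXW: the seller makes goods available at their premises; the buyer bears all onward costs.
CIF value = EXW price + inland to port + export clearance + origin terminal + freight + insurance = 54919.60 + 1297.25 + 209.98 + 887.85 + 2018.40 + 194.70 = 59527.78
Import duty = 59527.78 × 3.8% = 2262.06
Buyer bears: inland to port 1297.25 + export clearance 209.98 + origin terminal 887.85 + freight 2018.40 + insurance 194.70 + destination terminal 1166.70 + brokerage 484.74 + delivery 1022.77 + duty 2262.06 = 9544.45
Landed cost = invoice 54919.60 + 9544.45 = 64464.05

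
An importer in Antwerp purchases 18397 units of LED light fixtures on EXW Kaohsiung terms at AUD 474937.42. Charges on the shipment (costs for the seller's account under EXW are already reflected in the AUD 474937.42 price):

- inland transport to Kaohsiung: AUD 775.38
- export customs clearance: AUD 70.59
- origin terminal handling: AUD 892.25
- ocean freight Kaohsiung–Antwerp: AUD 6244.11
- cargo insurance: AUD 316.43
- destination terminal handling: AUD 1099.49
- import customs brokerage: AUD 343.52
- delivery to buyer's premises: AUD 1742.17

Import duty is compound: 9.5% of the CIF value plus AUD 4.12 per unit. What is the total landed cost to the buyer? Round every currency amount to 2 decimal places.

EXW: the seller makes goods available at their premises; the buyer bears all onward costs.
CIF value = EXW price + inland to port + export clearance + origin terminal + freight + insurance = 474937.42 + 775.38 + 70.59 + 892.25 + 6244.11 + 316.43 = 483236.18
Ad valorem component: 483236.18 × 9.5% = 45907.44
Specific component: 18397 × 4.12 = 75795.64
Import duty = 45907.44 + 75795.64 = 121703.08
Buyer bears: inland to port 775.38 + export clearance 70.59 + origin terminal 892.25 + freight 6244.11 + insurance 316.43 + destination terminal 1099.49 + brokerage 343.52 + delivery 1742.17 + duty 121703.08 = 133187.02
Landed cost = invoice 474937.42 + 133187.02 = 608124.44

Total landed cost: AUD 608124.44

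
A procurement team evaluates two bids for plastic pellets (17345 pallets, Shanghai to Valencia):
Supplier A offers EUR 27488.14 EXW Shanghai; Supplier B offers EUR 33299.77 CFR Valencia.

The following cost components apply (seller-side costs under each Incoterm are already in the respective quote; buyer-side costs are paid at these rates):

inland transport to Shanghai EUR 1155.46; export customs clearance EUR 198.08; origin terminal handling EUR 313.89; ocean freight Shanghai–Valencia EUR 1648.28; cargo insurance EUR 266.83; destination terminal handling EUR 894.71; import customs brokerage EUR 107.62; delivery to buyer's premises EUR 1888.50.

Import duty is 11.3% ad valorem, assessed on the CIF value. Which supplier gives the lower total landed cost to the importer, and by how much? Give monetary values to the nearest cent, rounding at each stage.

Supplier A is cheaper by EUR 2777.96

Supplier A (EXW):
CIF value = EXW price + inland to port + export clearance + origin terminal + freight + insurance = 27488.14 + 1155.46 + 198.08 + 313.89 + 1648.28 + 266.83 = 31070.68
Import duty = 31070.68 × 11.3% = 3510.99
Buyer bears (A): 1155.46 + 198.08 + 313.89 + 1648.28 + 266.83 + 894.71 + 107.62 + 1888.50 = 6473.37
Landed cost (A) = invoice 27488.14 + 6473.37 + duty 3510.99 = 37472.50
Supplier B (CFR):
CIF value = CFR price + insurance = 33299.77 + 266.83 = 33566.60
Import duty = 33566.60 × 11.3% = 3793.03
Buyer bears (B): 266.83 + 894.71 + 107.62 + 1888.50 = 3157.66
Landed cost (B) = invoice 33299.77 + 3157.66 + duty 3793.03 = 40250.46
Difference = |37472.50 − 40250.46| = 2777.96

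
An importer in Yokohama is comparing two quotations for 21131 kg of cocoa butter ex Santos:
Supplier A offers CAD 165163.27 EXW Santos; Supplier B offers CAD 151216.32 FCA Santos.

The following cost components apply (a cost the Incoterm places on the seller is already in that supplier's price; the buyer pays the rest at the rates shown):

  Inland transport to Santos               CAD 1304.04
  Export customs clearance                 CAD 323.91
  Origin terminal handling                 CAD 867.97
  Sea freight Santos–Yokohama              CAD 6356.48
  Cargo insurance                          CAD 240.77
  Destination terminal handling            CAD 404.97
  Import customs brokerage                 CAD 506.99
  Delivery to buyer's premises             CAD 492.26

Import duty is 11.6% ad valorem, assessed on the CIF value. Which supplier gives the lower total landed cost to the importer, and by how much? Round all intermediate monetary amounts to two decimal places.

Supplier B is cheaper by CAD 17381.59

Supplier A (EXW):
CIF value = EXW price + inland to port + export clearance + origin terminal + freight + insurance = 165163.27 + 1304.04 + 323.91 + 867.97 + 6356.48 + 240.77 = 174256.44
Import duty = 174256.44 × 11.6% = 20213.75
Buyer bears (A): 1304.04 + 323.91 + 867.97 + 6356.48 + 240.77 + 404.97 + 506.99 + 492.26 = 10497.39
Landed cost (A) = invoice 165163.27 + 10497.39 + duty 20213.75 = 195874.41
Supplier B (FCA):
CIF value = FCA price + origin terminal + freight + insurance = 151216.32 + 867.97 + 6356.48 + 240.77 = 158681.54
Import duty = 158681.54 × 11.6% = 18407.06
Buyer bears (B): 867.97 + 6356.48 + 240.77 + 404.97 + 506.99 + 492.26 = 8869.44
Landed cost (B) = invoice 151216.32 + 8869.44 + duty 18407.06 = 178492.82
Difference = |195874.41 − 178492.82| = 17381.59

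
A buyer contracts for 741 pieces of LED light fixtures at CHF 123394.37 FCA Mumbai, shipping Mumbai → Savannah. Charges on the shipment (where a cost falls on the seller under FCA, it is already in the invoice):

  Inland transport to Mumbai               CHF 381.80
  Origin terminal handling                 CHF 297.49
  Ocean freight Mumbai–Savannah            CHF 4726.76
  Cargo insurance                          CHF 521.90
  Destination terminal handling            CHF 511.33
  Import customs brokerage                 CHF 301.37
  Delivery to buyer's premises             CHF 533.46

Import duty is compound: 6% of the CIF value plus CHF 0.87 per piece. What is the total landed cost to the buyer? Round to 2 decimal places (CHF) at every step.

FCA: the seller delivers export-cleared goods to the carrier; the buyer bears costs from that point.
Already in the invoice (seller's account under FCA): inland to port — exclude.
CIF value = FCA price + origin terminal + freight + insurance = 123394.37 + 297.49 + 4726.76 + 521.90 = 128940.52
Ad valorem component: 128940.52 × 6% = 7736.43
Specific component: 741 × 0.87 = 644.67
Import duty = 7736.43 + 644.67 = 8381.10
Buyer bears: origin terminal 297.49 + freight 4726.76 + insurance 521.90 + destination terminal 511.33 + brokerage 301.37 + delivery 533.46 + duty 8381.10 = 15273.41
Landed cost = invoice 123394.37 + 15273.41 = 138667.78

Total landed cost: CHF 138667.78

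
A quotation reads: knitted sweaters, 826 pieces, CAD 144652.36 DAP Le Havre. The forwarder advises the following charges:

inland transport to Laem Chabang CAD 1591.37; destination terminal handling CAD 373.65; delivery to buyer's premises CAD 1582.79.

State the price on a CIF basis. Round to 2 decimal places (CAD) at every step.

Not relevant to the conversion: inland to port — on the seller under both DAP and CIF; already in the DAP price and stays in the CIF price.
From DAP to CIF, the seller no longer bears: destination terminal, delivery.
CIF price = 144652.36 − 373.65 − 1582.79 = 142695.92

CIF price: CAD 142695.92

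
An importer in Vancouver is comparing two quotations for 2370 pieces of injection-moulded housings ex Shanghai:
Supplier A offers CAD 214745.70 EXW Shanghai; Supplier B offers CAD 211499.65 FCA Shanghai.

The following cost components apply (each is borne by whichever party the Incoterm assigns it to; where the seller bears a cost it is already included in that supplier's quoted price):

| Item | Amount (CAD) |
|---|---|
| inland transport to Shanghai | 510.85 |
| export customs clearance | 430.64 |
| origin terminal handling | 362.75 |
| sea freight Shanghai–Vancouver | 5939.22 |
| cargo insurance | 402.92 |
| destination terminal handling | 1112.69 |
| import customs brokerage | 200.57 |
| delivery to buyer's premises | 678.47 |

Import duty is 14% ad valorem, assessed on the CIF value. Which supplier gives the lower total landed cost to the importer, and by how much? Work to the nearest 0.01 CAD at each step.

Supplier A (EXW):
CIF value = EXW price + inland to port + export clearance + origin terminal + freight + insurance = 214745.70 + 510.85 + 430.64 + 362.75 + 5939.22 + 402.92 = 222392.08
Import duty = 222392.08 × 14% = 31134.89
Buyer bears (A): 510.85 + 430.64 + 362.75 + 5939.22 + 402.92 + 1112.69 + 200.57 + 678.47 = 9638.11
Landed cost (A) = invoice 214745.70 + 9638.11 + duty 31134.89 = 255518.70
Supplier B (FCA):
CIF value = FCA price + origin terminal + freight + insurance = 211499.65 + 362.75 + 5939.22 + 402.92 = 218204.54
Import duty = 218204.54 × 14% = 30548.64
Buyer bears (B): 362.75 + 5939.22 + 402.92 + 1112.69 + 200.57 + 678.47 = 8696.62
Landed cost (B) = invoice 211499.65 + 8696.62 + duty 30548.64 = 250744.91
Difference = |255518.70 − 250744.91| = 4773.79

Supplier B is cheaper by CAD 4773.79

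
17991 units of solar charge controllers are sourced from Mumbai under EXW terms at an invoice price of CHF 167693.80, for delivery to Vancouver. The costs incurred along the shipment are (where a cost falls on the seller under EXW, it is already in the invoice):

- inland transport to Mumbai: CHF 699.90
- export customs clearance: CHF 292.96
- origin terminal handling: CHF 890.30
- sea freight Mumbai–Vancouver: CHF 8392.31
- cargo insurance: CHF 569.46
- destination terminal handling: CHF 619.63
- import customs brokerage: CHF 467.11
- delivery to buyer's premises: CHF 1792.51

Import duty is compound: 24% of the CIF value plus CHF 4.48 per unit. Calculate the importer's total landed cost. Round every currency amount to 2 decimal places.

Total landed cost: CHF 304866.96

EXW: the seller makes goods available at their premises; the buyer bears all onward costs.
CIF value = EXW price + inland to port + export clearance + origin terminal + freight + insurance = 167693.80 + 699.90 + 292.96 + 890.30 + 8392.31 + 569.46 = 178538.73
Ad valorem component: 178538.73 × 24% = 42849.30
Specific component: 17991 × 4.48 = 80599.68
Import duty = 42849.30 + 80599.68 = 123448.98
Buyer bears: inland to port 699.90 + export clearance 292.96 + origin terminal 890.30 + freight 8392.31 + insurance 569.46 + destination terminal 619.63 + brokerage 467.11 + delivery 1792.51 + duty 123448.98 = 137173.16
Landed cost = invoice 167693.80 + 137173.16 = 304866.96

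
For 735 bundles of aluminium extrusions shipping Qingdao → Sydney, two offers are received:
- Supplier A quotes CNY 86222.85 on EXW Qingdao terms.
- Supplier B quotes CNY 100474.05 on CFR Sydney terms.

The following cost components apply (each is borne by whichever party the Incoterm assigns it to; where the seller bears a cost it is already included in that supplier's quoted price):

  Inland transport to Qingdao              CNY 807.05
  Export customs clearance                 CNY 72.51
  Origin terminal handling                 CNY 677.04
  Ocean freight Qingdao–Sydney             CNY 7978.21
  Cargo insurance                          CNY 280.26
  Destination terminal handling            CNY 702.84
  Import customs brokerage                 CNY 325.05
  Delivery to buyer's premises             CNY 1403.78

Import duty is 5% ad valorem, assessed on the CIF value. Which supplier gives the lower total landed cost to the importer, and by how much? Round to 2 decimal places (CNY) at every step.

Supplier A is cheaper by CNY 4952.21

Supplier A (EXW):
CIF value = EXW price + inland to port + export clearance + origin terminal + freight + insurance = 86222.85 + 807.05 + 72.51 + 677.04 + 7978.21 + 280.26 = 96037.92
Import duty = 96037.92 × 5% = 4801.90
Buyer bears (A): 807.05 + 72.51 + 677.04 + 7978.21 + 280.26 + 702.84 + 325.05 + 1403.78 = 12246.74
Landed cost (A) = invoice 86222.85 + 12246.74 + duty 4801.90 = 103271.49
Supplier B (CFR):
CIF value = CFR price + insurance = 100474.05 + 280.26 = 100754.31
Import duty = 100754.31 × 5% = 5037.72
Buyer bears (B): 280.26 + 702.84 + 325.05 + 1403.78 = 2711.93
Landed cost (B) = invoice 100474.05 + 2711.93 + duty 5037.72 = 108223.70
Difference = |103271.49 − 108223.70| = 4952.21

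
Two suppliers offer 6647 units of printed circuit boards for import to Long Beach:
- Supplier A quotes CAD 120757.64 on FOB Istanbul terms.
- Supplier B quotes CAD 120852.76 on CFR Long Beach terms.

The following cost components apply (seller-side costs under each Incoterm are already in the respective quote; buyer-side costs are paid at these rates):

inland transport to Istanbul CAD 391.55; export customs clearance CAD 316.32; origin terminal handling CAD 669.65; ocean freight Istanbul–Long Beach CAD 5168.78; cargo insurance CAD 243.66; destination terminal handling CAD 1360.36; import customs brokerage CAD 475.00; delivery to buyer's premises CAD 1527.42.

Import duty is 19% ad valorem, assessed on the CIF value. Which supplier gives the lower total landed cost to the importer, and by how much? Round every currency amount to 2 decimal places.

Supplier B is cheaper by CAD 6037.66

Supplier A (FOB):
CIF value = FOB price + freight + insurance = 120757.64 + 5168.78 + 243.66 = 126170.08
Import duty = 126170.08 × 19% = 23972.32
Buyer bears (A): 5168.78 + 243.66 + 1360.36 + 475.00 + 1527.42 = 8775.22
Landed cost (A) = invoice 120757.64 + 8775.22 + duty 23972.32 = 153505.18
Supplier B (CFR):
CIF value = CFR price + insurance = 120852.76 + 243.66 = 121096.42
Import duty = 121096.42 × 19% = 23008.32
Buyer bears (B): 243.66 + 1360.36 + 475.00 + 1527.42 = 3606.44
Landed cost (B) = invoice 120852.76 + 3606.44 + duty 23008.32 = 147467.52
Difference = |153505.18 − 147467.52| = 6037.66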